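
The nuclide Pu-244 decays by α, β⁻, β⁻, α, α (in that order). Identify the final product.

Start: (A, Z) = (244, 94).
After α: (240, 92).
After β⁻: (240, 93).
After β⁻: (240, 94).
After α: (236, 92).
After α: (232, 90).
Z = 90 is thorium.

Th-232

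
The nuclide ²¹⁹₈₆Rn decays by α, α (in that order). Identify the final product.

Start: (A, Z) = (219, 86).
After α: (215, 84).
After α: (211, 82).
Z = 82 is lead.

Pb-211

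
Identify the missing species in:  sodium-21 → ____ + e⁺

Conserve mass number: 21 = A + 0, so A = 21.
Conserve atomic number: 11 = Z + 1, so Z = 10.
Z = 10 is neon, so the species is neon-21.

Ne-21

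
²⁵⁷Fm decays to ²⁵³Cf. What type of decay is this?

ΔA = 253 − 257 = -4; ΔZ = 98 − 100 = -2.
A drops by 4 and Z drops by 2 — the signature of alpha emission.

alpha decay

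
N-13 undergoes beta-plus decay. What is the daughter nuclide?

C-13

Beta-plus decay: mass number changes by +0, atomic number by -1.
A: 13 = 13; Z: 7 − 1 = 6.
Z = 6 is carbon, so the daughter is C-13.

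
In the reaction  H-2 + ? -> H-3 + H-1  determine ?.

deuteron

Conserve mass number: 2 + A = 3 + 1, so A = 2.
Conserve atomic number: 1 + Z = 1 + 1, so Z = 1.
A = 2 and Z = 1 is H-2 — a deuteron.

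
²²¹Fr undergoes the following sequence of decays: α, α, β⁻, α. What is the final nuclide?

Pb-209

Start: (A, Z) = (221, 87).
After α: (217, 85).
After α: (213, 83).
After β⁻: (213, 84).
After α: (209, 82).
Z = 82 is lead.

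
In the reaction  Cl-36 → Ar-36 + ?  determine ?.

Conserve mass number: 36 = 36 + A, so A = 0.
Conserve atomic number: 17 = 18 + Z, so Z = -1.
A = 0 and Z = -1 is e⁻ — a beta-minus particle.

beta-minus particle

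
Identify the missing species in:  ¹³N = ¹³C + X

positron

Conserve mass number: 13 = 13 + A, so A = 0.
Conserve atomic number: 7 = 6 + Z, so Z = 1.
A = 0 and Z = 1 is e⁺ — a positron.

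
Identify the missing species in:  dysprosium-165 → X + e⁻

Conserve mass number: 165 = A + 0, so A = 165.
Conserve atomic number: 66 = Z − 1, so Z = 67.
Z = 67 is holmium, so the species is holmium-165.

Ho-165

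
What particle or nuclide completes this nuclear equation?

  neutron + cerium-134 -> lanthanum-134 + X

Conserve mass number: 1 + 134 = 134 + A, so A = 1.
Conserve atomic number: 0 + 58 = 57 + Z, so Z = 1.
A = 1 and Z = 1 is hydrogen-1 — a proton.

proton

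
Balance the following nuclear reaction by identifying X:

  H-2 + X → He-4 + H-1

He-3

Conserve mass number: 2 + A = 4 + 1, so A = 3.
Conserve atomic number: 1 + Z = 2 + 1, so Z = 2.
Z = 2 is helium, so the species is He-3.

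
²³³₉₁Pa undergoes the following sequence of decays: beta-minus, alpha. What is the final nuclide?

Th-229

Start: (A, Z) = (233, 91).
After β⁻: (233, 92).
After α: (229, 90).
Z = 90 is thorium.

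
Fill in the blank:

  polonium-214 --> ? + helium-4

Pb-210

Conserve mass number: 214 = A + 4, so A = 210.
Conserve atomic number: 84 = Z + 2, so Z = 82.
Z = 82 is lead, so the species is lead-210.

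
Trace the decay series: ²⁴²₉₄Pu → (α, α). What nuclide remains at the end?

Th-234

Start: (A, Z) = (242, 94).
After α: (238, 92).
After α: (234, 90).
Z = 90 is thorium.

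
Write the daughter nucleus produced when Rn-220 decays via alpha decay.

Alpha decay: mass number changes by -4, atomic number by -2.
A: 220 − 4 = 216; Z: 86 − 2 = 84.
Z = 84 is polonium, so the daughter is Po-216.

Po-216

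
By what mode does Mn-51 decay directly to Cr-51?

ΔA = 51 − 51 = 0; ΔZ = 24 − 25 = -1.
A is unchanged and Z drops by 1 — a proton has become a neutron (β⁺ emission or electron capture).

beta-plus decay or electron capture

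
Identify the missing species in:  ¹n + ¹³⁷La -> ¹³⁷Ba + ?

proton

Conserve mass number: 1 + 137 = 137 + A, so A = 1.
Conserve atomic number: 0 + 57 = 56 + Z, so Z = 1.
A = 1 and Z = 1 is ¹H — a proton.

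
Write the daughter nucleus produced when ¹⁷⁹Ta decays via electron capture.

Electron capture: mass number changes by +0, atomic number by -1.
A: 179 = 179; Z: 73 − 1 = 72.
Z = 72 is hafnium, so the daughter is ¹⁷⁹Hf.

Hf-179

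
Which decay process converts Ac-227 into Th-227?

ΔA = 227 − 227 = 0; ΔZ = 90 − 89 = +1.
A is unchanged and Z rises by 1 — a neutron has become a proton (β⁻ decay).

beta-minus decay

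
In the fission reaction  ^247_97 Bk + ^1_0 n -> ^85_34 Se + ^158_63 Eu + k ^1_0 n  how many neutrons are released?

5

Conserve mass number: 248 = 85 + 158 + k, so k = 248 − 243 = 5.
Check atomic number: 97 = 34 + 63 + 0 = 97. ✓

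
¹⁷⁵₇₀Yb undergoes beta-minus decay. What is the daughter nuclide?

Lu-175

Beta-minus decay: mass number changes by +0, atomic number by +1.
A: 175 = 175; Z: 70 + 1 = 71.
Z = 71 is lutetium, so the daughter is ¹⁷⁵₇₁Lu.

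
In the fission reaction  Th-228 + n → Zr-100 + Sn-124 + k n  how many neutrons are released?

5

Conserve mass number: 229 = 100 + 124 + k, so k = 229 − 224 = 5.
Check atomic number: 90 = 40 + 50 + 0 = 90. ✓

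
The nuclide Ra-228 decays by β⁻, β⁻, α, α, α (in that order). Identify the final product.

Start: (A, Z) = (228, 88).
After β⁻: (228, 89).
After β⁻: (228, 90).
After α: (224, 88).
After α: (220, 86).
After α: (216, 84).
Z = 84 is polonium.

Po-216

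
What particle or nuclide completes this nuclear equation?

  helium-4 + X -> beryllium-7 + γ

He-3

Conserve mass number: 4 + A = 7 + 0, so A = 3.
Conserve atomic number: 2 + Z = 4 + 0, so Z = 2.
Z = 2 is helium, so the species is helium-3.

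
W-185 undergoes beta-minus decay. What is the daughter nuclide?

Beta-minus decay: mass number changes by +0, atomic number by +1.
A: 185 = 185; Z: 74 + 1 = 75.
Z = 75 is rhenium, so the daughter is Re-185.

Re-185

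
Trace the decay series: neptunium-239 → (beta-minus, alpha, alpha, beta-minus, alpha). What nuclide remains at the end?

Ac-227

Start: (A, Z) = (239, 93).
After β⁻: (239, 94).
After α: (235, 92).
After α: (231, 90).
After β⁻: (231, 91).
After α: (227, 89).
Z = 89 is actinium.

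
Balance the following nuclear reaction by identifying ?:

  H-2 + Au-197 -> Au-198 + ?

proton

Conserve mass number: 2 + 197 = 198 + A, so A = 1.
Conserve atomic number: 1 + 79 = 79 + Z, so Z = 1.
A = 1 and Z = 1 is H-1 — a proton.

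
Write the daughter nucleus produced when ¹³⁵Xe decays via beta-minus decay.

Cs-135

Beta-minus decay: mass number changes by +0, atomic number by +1.
A: 135 = 135; Z: 54 + 1 = 55.
Z = 55 is caesium, so the daughter is ¹³⁵Cs.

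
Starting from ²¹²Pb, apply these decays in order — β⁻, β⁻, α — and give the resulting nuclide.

Start: (A, Z) = (212, 82).
After β⁻: (212, 83).
After β⁻: (212, 84).
After α: (208, 82).
Z = 82 is lead.

Pb-208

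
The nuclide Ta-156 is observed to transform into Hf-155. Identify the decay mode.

ΔA = 155 − 156 = -1; ΔZ = 72 − 73 = -1.
A drops by 1 and Z drops by 1 — a proton was emitted.

proton emission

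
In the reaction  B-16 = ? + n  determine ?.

Conserve mass number: 16 = A + 1, so A = 15.
Conserve atomic number: 5 = Z + 0, so Z = 5.
Z = 5 is boron, so the species is B-15.

B-15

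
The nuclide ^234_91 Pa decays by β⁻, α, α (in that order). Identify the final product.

Ra-226

Start: (A, Z) = (234, 91).
After β⁻: (234, 92).
After α: (230, 90).
After α: (226, 88).
Z = 88 is radium.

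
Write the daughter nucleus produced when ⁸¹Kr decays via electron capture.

Br-81

Electron capture: mass number changes by +0, atomic number by -1.
A: 81 = 81; Z: 36 − 1 = 35.
Z = 35 is bromine, so the daughter is ⁸¹Br.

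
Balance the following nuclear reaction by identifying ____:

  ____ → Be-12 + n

Be-13

Conserve mass number: A = 12 + 1, so A = 13.
Conserve atomic number: Z = 4 + 0, so Z = 4.
Z = 4 is beryllium, so the species is Be-13.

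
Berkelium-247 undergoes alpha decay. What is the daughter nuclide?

Am-243

Alpha decay: mass number changes by -4, atomic number by -2.
A: 247 − 4 = 243; Z: 97 − 2 = 95.
Z = 95 is americium, so the daughter is americium-243.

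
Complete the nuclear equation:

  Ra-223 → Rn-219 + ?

Conserve mass number: 223 = 219 + A, so A = 4.
Conserve atomic number: 88 = 86 + Z, so Z = 2.
A = 4 and Z = 2 is He-4 — an alpha particle.

alpha particle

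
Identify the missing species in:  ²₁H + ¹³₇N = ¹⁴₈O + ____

Conserve mass number: 2 + 13 = 14 + A, so A = 1.
Conserve atomic number: 1 + 7 = 8 + Z, so Z = 0.
A = 1 and Z = 0 is ¹₀n — a neutron.

neutron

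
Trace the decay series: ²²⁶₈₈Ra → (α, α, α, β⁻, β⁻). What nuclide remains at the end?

Start: (A, Z) = (226, 88).
After α: (222, 86).
After α: (218, 84).
After α: (214, 82).
After β⁻: (214, 83).
After β⁻: (214, 84).
Z = 84 is polonium.

Po-214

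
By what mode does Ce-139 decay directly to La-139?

beta-plus decay or electron capture

ΔA = 139 − 139 = 0; ΔZ = 57 − 58 = -1.
A is unchanged and Z drops by 1 — a proton has become a neutron (β⁺ emission or electron capture).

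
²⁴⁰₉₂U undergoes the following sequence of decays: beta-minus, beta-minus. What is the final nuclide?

Start: (A, Z) = (240, 92).
After β⁻: (240, 93).
After β⁻: (240, 94).
Z = 94 is plutonium.

Pu-240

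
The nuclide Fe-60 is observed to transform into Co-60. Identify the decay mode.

beta-minus decay

ΔA = 60 − 60 = 0; ΔZ = 27 − 26 = +1.
A is unchanged and Z rises by 1 — a neutron has become a proton (β⁻ decay).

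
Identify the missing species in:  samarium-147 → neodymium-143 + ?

alpha particle

Conserve mass number: 147 = 143 + A, so A = 4.
Conserve atomic number: 62 = 60 + Z, so Z = 2.
A = 4 and Z = 2 is helium-4 — an alpha particle.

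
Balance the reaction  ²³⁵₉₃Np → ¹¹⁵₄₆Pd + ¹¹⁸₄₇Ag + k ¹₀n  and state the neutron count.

Conserve mass number: 235 = 115 + 118 + k, so k = 235 − 233 = 2.
Check atomic number: 93 = 46 + 47 + 0 = 93. ✓

2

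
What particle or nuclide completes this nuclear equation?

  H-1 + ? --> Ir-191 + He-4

Pt-194

Conserve mass number: 1 + A = 191 + 4, so A = 194.
Conserve atomic number: 1 + Z = 77 + 2, so Z = 78.
Z = 78 is platinum, so the species is Pt-194.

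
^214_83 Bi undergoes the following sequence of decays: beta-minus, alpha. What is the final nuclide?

Pb-210

Start: (A, Z) = (214, 83).
After β⁻: (214, 84).
After α: (210, 82).
Z = 82 is lead.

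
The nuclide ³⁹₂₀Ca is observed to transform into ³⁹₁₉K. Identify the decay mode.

beta-plus decay or electron capture

ΔA = 39 − 39 = 0; ΔZ = 19 − 20 = -1.
A is unchanged and Z drops by 1 — a proton has become a neutron (β⁺ emission or electron capture).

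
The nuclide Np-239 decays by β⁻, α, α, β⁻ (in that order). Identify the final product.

Pa-231

Start: (A, Z) = (239, 93).
After β⁻: (239, 94).
After α: (235, 92).
After α: (231, 90).
After β⁻: (231, 91).
Z = 91 is protactinium.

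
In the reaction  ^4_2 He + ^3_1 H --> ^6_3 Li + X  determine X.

Conserve mass number: 4 + 3 = 6 + A, so A = 1.
Conserve atomic number: 2 + 1 = 3 + Z, so Z = 0.
A = 1 and Z = 0 is ^1_0 n — a neutron.

neutron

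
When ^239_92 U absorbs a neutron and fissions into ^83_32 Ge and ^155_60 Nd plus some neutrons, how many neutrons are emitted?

Conserve mass number: 240 = 83 + 155 + k, so k = 240 − 238 = 2.
Check atomic number: 92 = 32 + 60 + 0 = 92. ✓

2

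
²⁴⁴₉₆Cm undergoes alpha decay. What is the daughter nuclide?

Alpha decay: mass number changes by -4, atomic number by -2.
A: 244 − 4 = 240; Z: 96 − 2 = 94.
Z = 94 is plutonium, so the daughter is ²⁴⁰₉₄Pu.

Pu-240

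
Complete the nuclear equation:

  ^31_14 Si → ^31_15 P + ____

Conserve mass number: 31 = 31 + A, so A = 0.
Conserve atomic number: 14 = 15 + Z, so Z = -1.
A = 0 and Z = -1 is ^0_-1 e — a beta-minus particle.

beta-minus particle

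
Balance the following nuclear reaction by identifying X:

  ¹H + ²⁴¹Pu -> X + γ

Conserve mass number: 1 + 241 = A + 0, so A = 242.
Conserve atomic number: 1 + 94 = Z + 0, so Z = 95.
Z = 95 is americium, so the species is ²⁴²Am.

Am-242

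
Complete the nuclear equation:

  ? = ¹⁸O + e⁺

F-18

Conserve mass number: A = 18 + 0, so A = 18.
Conserve atomic number: Z = 8 + 1, so Z = 9.
Z = 9 is fluorine, so the species is ¹⁸F.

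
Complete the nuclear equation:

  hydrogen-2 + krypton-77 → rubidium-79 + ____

Conserve mass number: 2 + 77 = 79 + A, so A = 0.
Conserve atomic number: 1 + 36 = 37 + Z, so Z = 0.
A = 0 and Z = 0 is γ — a gamma ray.

gamma ray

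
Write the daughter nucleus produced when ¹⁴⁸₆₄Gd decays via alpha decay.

Sm-144

Alpha decay: mass number changes by -4, atomic number by -2.
A: 148 − 4 = 144; Z: 64 − 2 = 62.
Z = 62 is samarium, so the daughter is ¹⁴⁴₆₂Sm.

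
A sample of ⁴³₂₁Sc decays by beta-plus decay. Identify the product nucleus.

Beta-plus decay: mass number changes by +0, atomic number by -1.
A: 43 = 43; Z: 21 − 1 = 20.
Z = 20 is calcium, so the daughter is ⁴³₂₀Ca.

Ca-43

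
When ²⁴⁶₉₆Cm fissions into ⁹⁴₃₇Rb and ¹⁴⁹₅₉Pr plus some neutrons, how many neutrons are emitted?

3

Conserve mass number: 246 = 94 + 149 + k, so k = 246 − 243 = 3.
Check atomic number: 96 = 37 + 59 + 0 = 96. ✓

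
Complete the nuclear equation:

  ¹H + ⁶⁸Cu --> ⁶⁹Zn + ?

Conserve mass number: 1 + 68 = 69 + A, so A = 0.
Conserve atomic number: 1 + 29 = 30 + Z, so Z = 0.
A = 0 and Z = 0 is γ — a gamma ray.

gamma ray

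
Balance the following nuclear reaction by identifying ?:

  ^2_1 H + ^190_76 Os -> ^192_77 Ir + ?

gamma ray

Conserve mass number: 2 + 190 = 192 + A, so A = 0.
Conserve atomic number: 1 + 76 = 77 + Z, so Z = 0.
A = 0 and Z = 0 is ^0_0 γ — a gamma ray.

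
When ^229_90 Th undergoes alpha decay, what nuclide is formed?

Ra-225

Alpha decay: mass number changes by -4, atomic number by -2.
A: 229 − 4 = 225; Z: 90 − 2 = 88.
Z = 88 is radium, so the daughter is ^225_88 Ra.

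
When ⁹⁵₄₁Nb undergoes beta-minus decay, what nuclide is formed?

Beta-minus decay: mass number changes by +0, atomic number by +1.
A: 95 = 95; Z: 41 + 1 = 42.
Z = 42 is molybdenum, so the daughter is ⁹⁵₄₂Mo.

Mo-95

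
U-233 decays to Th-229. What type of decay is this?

ΔA = 229 − 233 = -4; ΔZ = 90 − 92 = -2.
A drops by 4 and Z drops by 2 — the signature of alpha emission.

alpha decay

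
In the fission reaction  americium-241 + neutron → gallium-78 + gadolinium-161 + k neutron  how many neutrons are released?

3

Conserve mass number: 242 = 78 + 161 + k, so k = 242 − 239 = 3.
Check atomic number: 95 = 31 + 64 + 0 = 95. ✓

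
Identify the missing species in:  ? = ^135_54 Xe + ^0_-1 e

I-135

Conserve mass number: A = 135 + 0, so A = 135.
Conserve atomic number: Z = 54 − 1, so Z = 53.
Z = 53 is iodine, so the species is ^135_53 I.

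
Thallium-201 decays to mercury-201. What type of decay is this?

ΔA = 201 − 201 = 0; ΔZ = 80 − 81 = -1.
A is unchanged and Z drops by 1 — a proton has become a neutron (β⁺ emission or electron capture).

beta-plus decay or electron capture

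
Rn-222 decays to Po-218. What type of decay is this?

ΔA = 218 − 222 = -4; ΔZ = 84 − 86 = -2.
A drops by 4 and Z drops by 2 — the signature of alpha emission.

alpha decay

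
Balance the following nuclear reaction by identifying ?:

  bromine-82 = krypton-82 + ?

beta-minus particle

Conserve mass number: 82 = 82 + A, so A = 0.
Conserve atomic number: 35 = 36 + Z, so Z = -1.
A = 0 and Z = -1 is e⁻ — a beta-minus particle.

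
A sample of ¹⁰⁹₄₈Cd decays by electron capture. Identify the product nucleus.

Electron capture: mass number changes by +0, atomic number by -1.
A: 109 = 109; Z: 48 − 1 = 47.
Z = 47 is silver, so the daughter is ¹⁰⁹₄₇Ag.

Ag-109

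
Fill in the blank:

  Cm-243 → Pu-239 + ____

alpha particle

Conserve mass number: 243 = 239 + A, so A = 4.
Conserve atomic number: 96 = 94 + Z, so Z = 2.
A = 4 and Z = 2 is He-4 — an alpha particle.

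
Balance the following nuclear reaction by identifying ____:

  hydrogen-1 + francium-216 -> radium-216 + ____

neutron

Conserve mass number: 1 + 216 = 216 + A, so A = 1.
Conserve atomic number: 1 + 87 = 88 + Z, so Z = 0.
A = 1 and Z = 0 is neutron — a neutron.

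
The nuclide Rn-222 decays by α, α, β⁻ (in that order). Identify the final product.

Bi-214

Start: (A, Z) = (222, 86).
After α: (218, 84).
After α: (214, 82).
After β⁻: (214, 83).
Z = 83 is bismuth.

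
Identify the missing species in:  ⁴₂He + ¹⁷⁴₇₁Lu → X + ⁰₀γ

Ta-178

Conserve mass number: 4 + 174 = A + 0, so A = 178.
Conserve atomic number: 2 + 71 = Z + 0, so Z = 73.
Z = 73 is tantalum, so the species is ¹⁷⁸₇₃Ta.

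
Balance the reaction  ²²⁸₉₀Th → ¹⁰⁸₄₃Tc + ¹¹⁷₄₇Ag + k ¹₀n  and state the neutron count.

3

Conserve mass number: 228 = 108 + 117 + k, so k = 228 − 225 = 3.
Check atomic number: 90 = 43 + 47 + 0 = 90. ✓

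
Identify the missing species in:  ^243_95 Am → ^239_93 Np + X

Conserve mass number: 243 = 239 + A, so A = 4.
Conserve atomic number: 95 = 93 + Z, so Z = 2.
A = 4 and Z = 2 is ^4_2 He — an alpha particle.

alpha particle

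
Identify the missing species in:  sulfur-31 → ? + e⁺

Conserve mass number: 31 = A + 0, so A = 31.
Conserve atomic number: 16 = Z + 1, so Z = 15.
Z = 15 is phosphorus, so the species is phosphorus-31.

P-31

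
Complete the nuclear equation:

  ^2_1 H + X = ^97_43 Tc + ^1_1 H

Tc-96

Conserve mass number: 2 + A = 97 + 1, so A = 96.
Conserve atomic number: 1 + Z = 43 + 1, so Z = 43.
Z = 43 is technetium, so the species is ^96_43 Tc.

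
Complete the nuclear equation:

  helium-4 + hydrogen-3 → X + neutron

Li-6

Conserve mass number: 4 + 3 = A + 1, so A = 6.
Conserve atomic number: 2 + 1 = Z + 0, so Z = 3.
Z = 3 is lithium, so the species is lithium-6.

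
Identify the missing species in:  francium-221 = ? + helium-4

Conserve mass number: 221 = A + 4, so A = 217.
Conserve atomic number: 87 = Z + 2, so Z = 85.
Z = 85 is astatine, so the species is astatine-217.

At-217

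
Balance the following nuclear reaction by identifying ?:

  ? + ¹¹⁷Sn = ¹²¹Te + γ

alpha particle

Conserve mass number: A + 117 = 121 + 0, so A = 4.
Conserve atomic number: Z + 50 = 52 + 0, so Z = 2.
A = 4 and Z = 2 is ⁴He — an alpha particle.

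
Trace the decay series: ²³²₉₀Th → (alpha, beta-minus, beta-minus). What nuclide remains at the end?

Th-228

Start: (A, Z) = (232, 90).
After α: (228, 88).
After β⁻: (228, 89).
After β⁻: (228, 90).
Z = 90 is thorium.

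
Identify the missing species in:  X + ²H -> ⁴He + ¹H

He-3

Conserve mass number: A + 2 = 4 + 1, so A = 3.
Conserve atomic number: Z + 1 = 2 + 1, so Z = 2.
Z = 2 is helium, so the species is ³He.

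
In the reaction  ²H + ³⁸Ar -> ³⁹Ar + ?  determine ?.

proton

Conserve mass number: 2 + 38 = 39 + A, so A = 1.
Conserve atomic number: 1 + 18 = 18 + Z, so Z = 1.
A = 1 and Z = 1 is ¹H — a proton.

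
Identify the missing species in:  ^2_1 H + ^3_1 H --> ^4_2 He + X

neutron

Conserve mass number: 2 + 3 = 4 + A, so A = 1.
Conserve atomic number: 1 + 1 = 2 + Z, so Z = 0.
A = 1 and Z = 0 is ^1_0 n — a neutron.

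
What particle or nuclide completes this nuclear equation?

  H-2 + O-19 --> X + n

F-20

Conserve mass number: 2 + 19 = A + 1, so A = 20.
Conserve atomic number: 1 + 8 = Z + 0, so Z = 9.
Z = 9 is fluorine, so the species is F-20.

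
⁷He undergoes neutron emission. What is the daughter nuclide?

Neutron emission: mass number changes by -1, atomic number by +0.
A: 7 − 1 = 6; Z: 2 = 2.
Z = 2 is helium, so the daughter is ⁶He.

He-6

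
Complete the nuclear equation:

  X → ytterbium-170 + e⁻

Tm-170

Conserve mass number: A = 170 + 0, so A = 170.
Conserve atomic number: Z = 70 − 1, so Z = 69.
Z = 69 is thulium, so the species is thulium-170.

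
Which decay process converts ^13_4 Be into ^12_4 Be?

ΔA = 12 − 13 = -1; ΔZ = 4 − 4 = +0.
A drops by 1 with Z unchanged — a neutron was emitted.

neutron emission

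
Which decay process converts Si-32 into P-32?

beta-minus decay

ΔA = 32 − 32 = 0; ΔZ = 15 − 14 = +1.
A is unchanged and Z rises by 1 — a neutron has become a proton (β⁻ decay).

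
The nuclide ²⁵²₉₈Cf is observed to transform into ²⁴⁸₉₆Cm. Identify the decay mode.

alpha decay

ΔA = 248 − 252 = -4; ΔZ = 96 − 98 = -2.
A drops by 4 and Z drops by 2 — the signature of alpha emission.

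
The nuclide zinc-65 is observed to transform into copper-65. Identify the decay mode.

beta-plus decay or electron capture

ΔA = 65 − 65 = 0; ΔZ = 29 − 30 = -1.
A is unchanged and Z drops by 1 — a proton has become a neutron (β⁺ emission or electron capture).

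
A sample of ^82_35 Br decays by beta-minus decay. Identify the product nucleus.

Kr-82

Beta-minus decay: mass number changes by +0, atomic number by +1.
A: 82 = 82; Z: 35 + 1 = 36.
Z = 36 is krypton, so the daughter is ^82_36 Kr.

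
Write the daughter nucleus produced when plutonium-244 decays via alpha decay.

U-240

Alpha decay: mass number changes by -4, atomic number by -2.
A: 244 − 4 = 240; Z: 94 − 2 = 92.
Z = 92 is uranium, so the daughter is uranium-240.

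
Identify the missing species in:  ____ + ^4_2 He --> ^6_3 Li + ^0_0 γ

deuteron

Conserve mass number: A + 4 = 6 + 0, so A = 2.
Conserve atomic number: Z + 2 = 3 + 0, so Z = 1.
A = 2 and Z = 1 is ^2_1 H — a deuteron.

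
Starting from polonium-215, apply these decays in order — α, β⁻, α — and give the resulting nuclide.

Tl-207

Start: (A, Z) = (215, 84).
After α: (211, 82).
After β⁻: (211, 83).
After α: (207, 81).
Z = 81 is thallium.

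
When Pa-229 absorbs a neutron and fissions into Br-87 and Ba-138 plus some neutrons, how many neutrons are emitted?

5

Conserve mass number: 230 = 87 + 138 + k, so k = 230 − 225 = 5.
Check atomic number: 91 = 35 + 56 + 0 = 91. ✓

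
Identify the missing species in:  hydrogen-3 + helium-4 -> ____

Conserve mass number: 3 + 4 = A, so A = 7.
Conserve atomic number: 1 + 2 = Z, so Z = 3.
Z = 3 is lithium, so the species is lithium-7.

Li-7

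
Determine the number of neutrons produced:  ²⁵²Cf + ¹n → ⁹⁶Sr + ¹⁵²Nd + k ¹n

5

Conserve mass number: 253 = 96 + 152 + k, so k = 253 − 248 = 5.
Check atomic number: 98 = 38 + 60 + 0 = 98. ✓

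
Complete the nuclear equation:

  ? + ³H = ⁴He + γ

proton

Conserve mass number: A + 3 = 4 + 0, so A = 1.
Conserve atomic number: Z + 1 = 2 + 0, so Z = 1.
A = 1 and Z = 1 is ¹H — a proton.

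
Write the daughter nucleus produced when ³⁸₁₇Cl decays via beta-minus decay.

Ar-38

Beta-minus decay: mass number changes by +0, atomic number by +1.
A: 38 = 38; Z: 17 + 1 = 18.
Z = 18 is argon, so the daughter is ³⁸₁₈Ar.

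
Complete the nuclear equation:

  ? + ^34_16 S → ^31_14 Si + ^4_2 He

neutron

Conserve mass number: A + 34 = 31 + 4, so A = 1.
Conserve atomic number: Z + 16 = 14 + 2, so Z = 0.
A = 1 and Z = 0 is ^1_0 n — a neutron.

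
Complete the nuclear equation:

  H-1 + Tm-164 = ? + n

Yb-164

Conserve mass number: 1 + 164 = A + 1, so A = 164.
Conserve atomic number: 1 + 69 = Z + 0, so Z = 70.
Z = 70 is ytterbium, so the species is Yb-164.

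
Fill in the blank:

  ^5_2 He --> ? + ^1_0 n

He-4

Conserve mass number: 5 = A + 1, so A = 4.
Conserve atomic number: 2 = Z + 0, so Z = 2.
A = 4 and Z = 2 is ^4_2 He — an alpha particle.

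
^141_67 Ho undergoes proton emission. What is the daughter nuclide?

Proton emission: mass number changes by -1, atomic number by -1.
A: 141 − 1 = 140; Z: 67 − 1 = 66.
Z = 66 is dysprosium, so the daughter is ^140_66 Dy.

Dy-140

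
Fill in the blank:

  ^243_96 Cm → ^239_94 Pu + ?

alpha particle

Conserve mass number: 243 = 239 + A, so A = 4.
Conserve atomic number: 96 = 94 + Z, so Z = 2.
A = 4 and Z = 2 is ^4_2 He — an alpha particle.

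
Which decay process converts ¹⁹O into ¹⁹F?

ΔA = 19 − 19 = 0; ΔZ = 9 − 8 = +1.
A is unchanged and Z rises by 1 — a neutron has become a proton (β⁻ decay).

beta-minus decay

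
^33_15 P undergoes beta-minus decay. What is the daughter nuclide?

Beta-minus decay: mass number changes by +0, atomic number by +1.
A: 33 = 33; Z: 15 + 1 = 16.
Z = 16 is sulfur, so the daughter is ^33_16 S.

S-33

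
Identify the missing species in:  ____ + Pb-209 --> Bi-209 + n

proton

Conserve mass number: A + 209 = 209 + 1, so A = 1.
Conserve atomic number: Z + 82 = 83 + 0, so Z = 1.
A = 1 and Z = 1 is H-1 — a proton.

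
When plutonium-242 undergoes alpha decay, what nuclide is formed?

U-238

Alpha decay: mass number changes by -4, atomic number by -2.
A: 242 − 4 = 238; Z: 94 − 2 = 92.
Z = 92 is uranium, so the daughter is uranium-238.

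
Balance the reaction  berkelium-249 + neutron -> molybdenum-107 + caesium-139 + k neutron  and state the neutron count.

Conserve mass number: 250 = 107 + 139 + k, so k = 250 − 246 = 4.
Check atomic number: 97 = 42 + 55 + 0 = 97. ✓

4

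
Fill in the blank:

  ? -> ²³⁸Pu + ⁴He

Cm-242

Conserve mass number: A = 238 + 4, so A = 242.
Conserve atomic number: Z = 94 + 2, so Z = 96.
Z = 96 is curium, so the species is ²⁴²Cm.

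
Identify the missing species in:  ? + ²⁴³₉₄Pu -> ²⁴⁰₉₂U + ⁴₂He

neutron

Conserve mass number: A + 243 = 240 + 4, so A = 1.
Conserve atomic number: Z + 94 = 92 + 2, so Z = 0.
A = 1 and Z = 0 is ¹₀n — a neutron.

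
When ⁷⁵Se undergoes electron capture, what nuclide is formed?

Electron capture: mass number changes by +0, atomic number by -1.
A: 75 = 75; Z: 34 − 1 = 33.
Z = 33 is arsenic, so the daughter is ⁷⁵As.

As-75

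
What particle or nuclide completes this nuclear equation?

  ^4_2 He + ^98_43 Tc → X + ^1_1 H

Conserve mass number: 4 + 98 = A + 1, so A = 101.
Conserve atomic number: 2 + 43 = Z + 1, so Z = 44.
Z = 44 is ruthenium, so the species is ^101_44 Ru.

Ru-101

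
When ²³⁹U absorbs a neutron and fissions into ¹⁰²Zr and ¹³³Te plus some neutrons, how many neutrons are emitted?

5

Conserve mass number: 240 = 102 + 133 + k, so k = 240 − 235 = 5.
Check atomic number: 92 = 40 + 52 + 0 = 92. ✓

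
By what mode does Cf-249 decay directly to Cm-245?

ΔA = 245 − 249 = -4; ΔZ = 96 − 98 = -2.
A drops by 4 and Z drops by 2 — the signature of alpha emission.

alpha decay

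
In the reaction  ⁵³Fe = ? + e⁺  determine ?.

Conserve mass number: 53 = A + 0, so A = 53.
Conserve atomic number: 26 = Z + 1, so Z = 25.
Z = 25 is manganese, so the species is ⁵³Mn.

Mn-53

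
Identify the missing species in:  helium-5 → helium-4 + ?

neutron

Conserve mass number: 5 = 4 + A, so A = 1.
Conserve atomic number: 2 = 2 + Z, so Z = 0.
A = 1 and Z = 0 is neutron — a neutron.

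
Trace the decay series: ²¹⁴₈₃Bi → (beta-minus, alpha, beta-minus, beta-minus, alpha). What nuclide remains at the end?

Pb-206

Start: (A, Z) = (214, 83).
After β⁻: (214, 84).
After α: (210, 82).
After β⁻: (210, 83).
After β⁻: (210, 84).
After α: (206, 82).
Z = 82 is lead.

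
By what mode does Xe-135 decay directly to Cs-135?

ΔA = 135 − 135 = 0; ΔZ = 55 − 54 = +1.
A is unchanged and Z rises by 1 — a neutron has become a proton (β⁻ decay).

beta-minus decay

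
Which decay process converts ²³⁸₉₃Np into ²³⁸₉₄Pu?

ΔA = 238 − 238 = 0; ΔZ = 94 − 93 = +1.
A is unchanged and Z rises by 1 — a neutron has become a proton (β⁻ decay).

beta-minus decay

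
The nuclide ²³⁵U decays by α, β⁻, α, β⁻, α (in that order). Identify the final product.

Start: (A, Z) = (235, 92).
After α: (231, 90).
After β⁻: (231, 91).
After α: (227, 89).
After β⁻: (227, 90).
After α: (223, 88).
Z = 88 is radium.

Ra-223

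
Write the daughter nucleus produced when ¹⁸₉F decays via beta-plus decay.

O-18

Beta-plus decay: mass number changes by +0, atomic number by -1.
A: 18 = 18; Z: 9 − 1 = 8.
Z = 8 is oxygen, so the daughter is ¹⁸₈O.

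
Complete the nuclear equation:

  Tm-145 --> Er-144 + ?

proton

Conserve mass number: 145 = 144 + A, so A = 1.
Conserve atomic number: 69 = 68 + Z, so Z = 1.
A = 1 and Z = 1 is H-1 — a proton.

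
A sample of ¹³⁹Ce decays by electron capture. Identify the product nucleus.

La-139

Electron capture: mass number changes by +0, atomic number by -1.
A: 139 = 139; Z: 58 − 1 = 57.
Z = 57 is lanthanum, so the daughter is ¹³⁹La.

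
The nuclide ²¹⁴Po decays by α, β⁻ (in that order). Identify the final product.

Bi-210

Start: (A, Z) = (214, 84).
After α: (210, 82).
After β⁻: (210, 83).
Z = 83 is bismuth.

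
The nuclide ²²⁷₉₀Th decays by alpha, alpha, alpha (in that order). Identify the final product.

Po-215

Start: (A, Z) = (227, 90).
After α: (223, 88).
After α: (219, 86).
After α: (215, 84).
Z = 84 is polonium.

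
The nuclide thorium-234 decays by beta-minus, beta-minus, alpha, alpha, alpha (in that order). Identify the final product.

Rn-222

Start: (A, Z) = (234, 90).
After β⁻: (234, 91).
After β⁻: (234, 92).
After α: (230, 90).
After α: (226, 88).
After α: (222, 86).
Z = 86 is radon.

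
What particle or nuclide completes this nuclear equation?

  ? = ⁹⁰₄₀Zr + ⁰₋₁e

Y-90

Conserve mass number: A = 90 + 0, so A = 90.
Conserve atomic number: Z = 40 − 1, so Z = 39.
Z = 39 is yttrium, so the species is ⁹⁰₃₉Y.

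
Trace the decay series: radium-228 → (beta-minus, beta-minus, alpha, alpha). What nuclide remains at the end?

Rn-220

Start: (A, Z) = (228, 88).
After β⁻: (228, 89).
After β⁻: (228, 90).
After α: (224, 88).
After α: (220, 86).
Z = 86 is radon.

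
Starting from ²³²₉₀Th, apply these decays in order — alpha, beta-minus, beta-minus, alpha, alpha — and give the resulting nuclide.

Rn-220

Start: (A, Z) = (232, 90).
After α: (228, 88).
After β⁻: (228, 89).
After β⁻: (228, 90).
After α: (224, 88).
After α: (220, 86).
Z = 86 is radon.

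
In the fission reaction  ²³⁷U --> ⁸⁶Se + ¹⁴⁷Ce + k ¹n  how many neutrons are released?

Conserve mass number: 237 = 86 + 147 + k, so k = 237 − 233 = 4.
Check atomic number: 92 = 34 + 58 + 0 = 92. ✓

4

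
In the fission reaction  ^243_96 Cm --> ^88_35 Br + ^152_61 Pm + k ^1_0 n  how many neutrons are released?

3

Conserve mass number: 243 = 88 + 152 + k, so k = 243 − 240 = 3.
Check atomic number: 96 = 35 + 61 + 0 = 96. ✓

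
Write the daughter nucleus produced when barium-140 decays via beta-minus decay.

Beta-minus decay: mass number changes by +0, atomic number by +1.
A: 140 = 140; Z: 56 + 1 = 57.
Z = 57 is lanthanum, so the daughter is lanthanum-140.

La-140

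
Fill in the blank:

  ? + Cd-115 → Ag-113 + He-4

Conserve mass number: A + 115 = 113 + 4, so A = 2.
Conserve atomic number: Z + 48 = 47 + 2, so Z = 1.
A = 2 and Z = 1 is H-2 — a deuteron.

deuteron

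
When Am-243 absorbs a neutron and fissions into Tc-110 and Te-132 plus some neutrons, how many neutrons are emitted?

Conserve mass number: 244 = 110 + 132 + k, so k = 244 − 242 = 2.
Check atomic number: 95 = 43 + 52 + 0 = 95. ✓

2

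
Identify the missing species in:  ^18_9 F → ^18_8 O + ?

Conserve mass number: 18 = 18 + A, so A = 0.
Conserve atomic number: 9 = 8 + Z, so Z = 1.
A = 0 and Z = 1 is ^0_1 e — a positron.

positron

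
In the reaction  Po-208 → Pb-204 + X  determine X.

alpha particle

Conserve mass number: 208 = 204 + A, so A = 4.
Conserve atomic number: 84 = 82 + Z, so Z = 2.
A = 4 and Z = 2 is He-4 — an alpha particle.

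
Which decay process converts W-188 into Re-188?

ΔA = 188 − 188 = 0; ΔZ = 75 − 74 = +1.
A is unchanged and Z rises by 1 — a neutron has become a proton (β⁻ decay).

beta-minus decay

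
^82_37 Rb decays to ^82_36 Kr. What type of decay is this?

ΔA = 82 − 82 = 0; ΔZ = 36 − 37 = -1.
A is unchanged and Z drops by 1 — a proton has become a neutron (β⁺ emission or electron capture).

beta-plus decay or electron capture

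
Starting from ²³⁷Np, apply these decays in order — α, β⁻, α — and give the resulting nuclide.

Start: (A, Z) = (237, 93).
After α: (233, 91).
After β⁻: (233, 92).
After α: (229, 90).
Z = 90 is thorium.

Th-229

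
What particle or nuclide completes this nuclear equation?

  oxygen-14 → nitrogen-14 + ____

positron

Conserve mass number: 14 = 14 + A, so A = 0.
Conserve atomic number: 8 = 7 + Z, so Z = 1.
A = 0 and Z = 1 is e⁺ — a positron.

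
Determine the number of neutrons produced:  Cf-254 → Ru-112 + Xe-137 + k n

5

Conserve mass number: 254 = 112 + 137 + k, so k = 254 − 249 = 5.
Check atomic number: 98 = 44 + 54 + 0 = 98. ✓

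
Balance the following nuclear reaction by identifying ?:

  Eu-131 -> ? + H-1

Sm-130

Conserve mass number: 131 = A + 1, so A = 130.
Conserve atomic number: 63 = Z + 1, so Z = 62.
Z = 62 is samarium, so the species is Sm-130.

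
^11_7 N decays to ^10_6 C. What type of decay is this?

ΔA = 10 − 11 = -1; ΔZ = 6 − 7 = -1.
A drops by 1 and Z drops by 1 — a proton was emitted.

proton emission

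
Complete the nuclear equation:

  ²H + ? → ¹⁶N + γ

Conserve mass number: 2 + A = 16 + 0, so A = 14.
Conserve atomic number: 1 + Z = 7 + 0, so Z = 6.
Z = 6 is carbon, so the species is ¹⁴C.

C-14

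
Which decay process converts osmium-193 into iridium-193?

beta-minus decay

ΔA = 193 − 193 = 0; ΔZ = 77 − 76 = +1.
A is unchanged and Z rises by 1 — a neutron has become a proton (β⁻ decay).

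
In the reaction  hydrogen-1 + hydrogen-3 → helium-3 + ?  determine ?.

Conserve mass number: 1 + 3 = 3 + A, so A = 1.
Conserve atomic number: 1 + 1 = 2 + Z, so Z = 0.
A = 1 and Z = 0 is neutron — a neutron.

neutron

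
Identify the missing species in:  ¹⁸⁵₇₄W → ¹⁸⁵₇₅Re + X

Conserve mass number: 185 = 185 + A, so A = 0.
Conserve atomic number: 74 = 75 + Z, so Z = -1.
A = 0 and Z = -1 is ⁰₋₁e — a beta-minus particle.

beta-minus particle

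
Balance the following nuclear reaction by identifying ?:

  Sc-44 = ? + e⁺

Ca-44

Conserve mass number: 44 = A + 0, so A = 44.
Conserve atomic number: 21 = Z + 1, so Z = 20.
Z = 20 is calcium, so the species is Ca-44.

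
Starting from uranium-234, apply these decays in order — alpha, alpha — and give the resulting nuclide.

Start: (A, Z) = (234, 92).
After α: (230, 90).
After α: (226, 88).
Z = 88 is radium.

Ra-226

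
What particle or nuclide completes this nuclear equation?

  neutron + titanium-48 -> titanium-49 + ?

Conserve mass number: 1 + 48 = 49 + A, so A = 0.
Conserve atomic number: 0 + 22 = 22 + Z, so Z = 0.
A = 0 and Z = 0 is γ — a gamma ray.

gamma ray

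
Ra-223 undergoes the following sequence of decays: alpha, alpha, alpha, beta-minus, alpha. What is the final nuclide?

Tl-207

Start: (A, Z) = (223, 88).
After α: (219, 86).
After α: (215, 84).
After α: (211, 82).
After β⁻: (211, 83).
After α: (207, 81).
Z = 81 is thallium.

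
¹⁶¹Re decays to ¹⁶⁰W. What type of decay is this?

proton emission

ΔA = 160 − 161 = -1; ΔZ = 74 − 75 = -1.
A drops by 1 and Z drops by 1 — a proton was emitted.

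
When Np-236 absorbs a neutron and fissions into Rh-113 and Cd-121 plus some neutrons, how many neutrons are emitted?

Conserve mass number: 237 = 113 + 121 + k, so k = 237 − 234 = 3.
Check atomic number: 93 = 45 + 48 + 0 = 93. ✓

3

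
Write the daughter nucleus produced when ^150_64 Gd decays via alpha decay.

Sm-146

Alpha decay: mass number changes by -4, atomic number by -2.
A: 150 − 4 = 146; Z: 64 − 2 = 62.
Z = 62 is samarium, so the daughter is ^146_62 Sm.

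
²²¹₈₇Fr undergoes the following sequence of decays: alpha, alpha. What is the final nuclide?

Start: (A, Z) = (221, 87).
After α: (217, 85).
After α: (213, 83).
Z = 83 is bismuth.

Bi-213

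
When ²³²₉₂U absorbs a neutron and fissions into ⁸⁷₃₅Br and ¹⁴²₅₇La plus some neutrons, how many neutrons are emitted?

Conserve mass number: 233 = 87 + 142 + k, so k = 233 − 229 = 4.
Check atomic number: 92 = 35 + 57 + 0 = 92. ✓

4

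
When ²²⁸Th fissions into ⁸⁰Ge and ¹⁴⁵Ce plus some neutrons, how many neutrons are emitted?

3

Conserve mass number: 228 = 80 + 145 + k, so k = 228 − 225 = 3.
Check atomic number: 90 = 32 + 58 + 0 = 90. ✓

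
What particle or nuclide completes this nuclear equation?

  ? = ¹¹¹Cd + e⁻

Ag-111

Conserve mass number: A = 111 + 0, so A = 111.
Conserve atomic number: Z = 48 − 1, so Z = 47.
Z = 47 is silver, so the species is ¹¹¹Ag.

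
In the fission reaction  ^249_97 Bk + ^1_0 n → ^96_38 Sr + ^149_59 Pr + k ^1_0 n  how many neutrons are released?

5

Conserve mass number: 250 = 96 + 149 + k, so k = 250 − 245 = 5.
Check atomic number: 97 = 38 + 59 + 0 = 97. ✓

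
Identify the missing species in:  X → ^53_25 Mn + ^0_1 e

Fe-53

Conserve mass number: A = 53 + 0, so A = 53.
Conserve atomic number: Z = 25 + 1, so Z = 26.
Z = 26 is iron, so the species is ^53_26 Fe.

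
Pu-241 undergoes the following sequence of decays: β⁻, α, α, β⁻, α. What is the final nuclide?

Start: (A, Z) = (241, 94).
After β⁻: (241, 95).
After α: (237, 93).
After α: (233, 91).
After β⁻: (233, 92).
After α: (229, 90).
Z = 90 is thorium.

Th-229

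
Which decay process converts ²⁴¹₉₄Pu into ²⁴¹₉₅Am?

beta-minus decay

ΔA = 241 − 241 = 0; ΔZ = 95 − 94 = +1.
A is unchanged and Z rises by 1 — a neutron has become a proton (β⁻ decay).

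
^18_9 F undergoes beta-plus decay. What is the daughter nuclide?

Beta-plus decay: mass number changes by +0, atomic number by -1.
A: 18 = 18; Z: 9 − 1 = 8.
Z = 8 is oxygen, so the daughter is ^18_8 O.

O-18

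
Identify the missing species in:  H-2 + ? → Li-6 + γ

Conserve mass number: 2 + A = 6 + 0, so A = 4.
Conserve atomic number: 1 + Z = 3 + 0, so Z = 2.
A = 4 and Z = 2 is He-4 — an alpha particle.

alpha particle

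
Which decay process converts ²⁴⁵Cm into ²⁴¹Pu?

alpha decay

ΔA = 241 − 245 = -4; ΔZ = 94 − 96 = -2.
A drops by 4 and Z drops by 2 — the signature of alpha emission.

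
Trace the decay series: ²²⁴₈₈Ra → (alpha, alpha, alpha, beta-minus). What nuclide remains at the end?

Bi-212

Start: (A, Z) = (224, 88).
After α: (220, 86).
After α: (216, 84).
After α: (212, 82).
After β⁻: (212, 83).
Z = 83 is bismuth.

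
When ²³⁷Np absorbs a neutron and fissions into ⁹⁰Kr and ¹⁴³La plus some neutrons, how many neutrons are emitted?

Conserve mass number: 238 = 90 + 143 + k, so k = 238 − 233 = 5.
Check atomic number: 93 = 36 + 57 + 0 = 93. ✓

5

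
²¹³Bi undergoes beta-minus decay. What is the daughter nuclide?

Po-213

Beta-minus decay: mass number changes by +0, atomic number by +1.
A: 213 = 213; Z: 83 + 1 = 84.
Z = 84 is polonium, so the daughter is ²¹³Po.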